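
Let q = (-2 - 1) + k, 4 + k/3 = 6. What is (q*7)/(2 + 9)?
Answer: 21/11 ≈ 1.9091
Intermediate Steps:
k = 6 (k = -12 + 3*6 = -12 + 18 = 6)
q = 3 (q = (-2 - 1) + 6 = -3 + 6 = 3)
(q*7)/(2 + 9) = (3*7)/(2 + 9) = 21/11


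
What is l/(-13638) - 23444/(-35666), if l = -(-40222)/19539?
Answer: 120110686303/182769650181 ≈ 0.65717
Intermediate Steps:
l = 3094/1503 (l = -(-40222)/19539 = -1*(-3094/1503) = 3094/1503 ≈ 2.0585)
l/(-13638) - 23444/(-35666) = (3094/1503)/(-13638) - 23444/(-35666) = (3094/1503)*(-1/13638) - 23444*(-1/35666) = -1547/10248957 + 11722/17833 = 120110686303/182769650181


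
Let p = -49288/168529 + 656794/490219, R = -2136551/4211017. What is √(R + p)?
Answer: √65353586814695590908813128909701039/347897876744564467 ≈ 0.73482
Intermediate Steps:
R = -2136551/4211017 (R = -2136551*1/4211017 = -2136551/4211017 ≈ -0.50737)
p = 86526921954/82616117851 (p = -49288*1/168529 + 656794*(1/490219) = -49288/168529 + 656794/490219 = 86526921954/82616117851 ≈ 1.0473)
√(R + p) = √(-2136551/4211017 + 86526921954/82616117851) = √(187852790095295317/347897876744564467) = √65353586814695590908813128909701039/347897876744564467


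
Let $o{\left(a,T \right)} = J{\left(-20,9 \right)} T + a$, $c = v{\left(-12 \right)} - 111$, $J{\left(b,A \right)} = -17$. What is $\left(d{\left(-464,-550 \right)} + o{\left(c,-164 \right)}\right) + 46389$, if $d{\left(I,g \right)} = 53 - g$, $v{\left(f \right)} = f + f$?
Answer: $49645$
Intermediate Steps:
$v{\left(f \right)} = 2 f$
$c = -135$ ($c = 2 \left(-12\right) - 111 = -24 - 111 = -135$)
$o{\left(a,T \right)} = a - 17 T$ ($o{\left(a,T \right)} = - 17 T + a = a - 17 T$)
$\left(d{\left(-464,-550 \right)} + o{\left(c,-164 \right)}\right) + 46389 = \left(\left(53 - -550\right) - -2653\right) + 46389 = \left(\left(53 + 550\right) + \left(-135 + 2788\right)\right) + 46389 = \left(603 + 2653\right) + 46389 = 3256 + 46389 = 49645$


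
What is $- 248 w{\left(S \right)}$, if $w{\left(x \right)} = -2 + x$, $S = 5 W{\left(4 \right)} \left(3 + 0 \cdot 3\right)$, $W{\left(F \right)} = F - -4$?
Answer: $-29264$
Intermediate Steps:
$W{\left(F \right)} = 4 + F$ ($W{\left(F \right)} = F + 4 = 4 + F$)
$S = 120$ ($S = 5 \left(4 + 4\right) \left(3 + 0 \cdot 3\right) = 5 \cdot 8 \left(3 + 0\right) = 40 \cdot 3 = 120$)
$- 248 w{\left(S \right)} = - 248 \left(-2 + 120\right) = \left(-248\right) 118 = -29264$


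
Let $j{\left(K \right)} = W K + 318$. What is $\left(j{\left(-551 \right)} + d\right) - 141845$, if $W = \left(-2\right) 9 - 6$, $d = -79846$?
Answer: $-208149$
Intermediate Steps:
$W = -24$ ($W = -18 - 6 = -24$)
$j{\left(K \right)} = 318 - 24 K$ ($j{\left(K \right)} = - 24 K + 318 = 318 - 24 K$)
$\left(j{\left(-551 \right)} + d\right) - 141845 = \left(\left(318 - -13224\right) - 79846\right) - 141845 = \left(\left(318 + 13224\right) - 79846\right) - 141845 = \left(13542 - 79846\right) - 141845 = -66304 - 141845 = -208149$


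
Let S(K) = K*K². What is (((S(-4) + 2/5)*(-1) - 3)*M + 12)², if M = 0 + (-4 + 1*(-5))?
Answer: 7112889/25 ≈ 2.8452e+5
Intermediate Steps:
S(K) = K³
M = -9 (M = 0 + (-4 - 5) = 0 - 9 = -9)
(((S(-4) + 2/5)*(-1) - 3)*M + 12)² = ((((-4)³ + 2/5)*(-1) - 3)*(-9) + 12)² = (((-64 + 2*(⅕))*(-1) - 3)*(-9) + 12)² = (((-64 + ⅖)*(-1) - 3)*(-9) + 12)² = ((-318/5*(-1) - 3)*(-9) + 12)² = ((318/5 - 3)*(-9) + 12)² = ((303/5)*(-9) + 12)² = (-2727/5 + 12)² = (-2667/5)² = 7112889/25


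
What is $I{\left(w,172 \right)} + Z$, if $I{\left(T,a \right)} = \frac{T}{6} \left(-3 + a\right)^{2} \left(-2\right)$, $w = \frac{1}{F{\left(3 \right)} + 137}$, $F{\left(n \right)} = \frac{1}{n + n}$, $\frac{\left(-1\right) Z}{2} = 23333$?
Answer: $- \frac{38463240}{823} \approx -46735.0$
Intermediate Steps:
$Z = -46666$ ($Z = \left(-2\right) 23333 = -46666$)
$F{\left(n \right)} = \frac{1}{2 n}$
$w = \frac{6}{823}$ ($w = \frac{1}{\frac{1}{2 \cdot 3} + 137} = \frac{1}{\frac{1}{2} \cdot \frac{1}{3} + 137} = \frac{1}{\frac{1}{6} + 137} = \frac{1}{\frac{823}{6}} = \frac{6}{823} \approx 0.0072904$)
$I{\left(T,a \right)} = - \frac{T \left(-3 + a\right)^{2}}{3}$ ($I{\left(T,a \right)} = T \frac{1}{6} \left(-3 + a\right)^{2} \left(-2\right) = \frac{T}{6} \left(-3 + a\right)^{2} \left(-2\right) = \frac{T \left(-3 + a\right)^{2}}{6} \left(-2\right) = - \frac{T \left(-3 + a\right)^{2}}{3}$)
$I{\left(w,172 \right)} + Z = \left(- \frac{1}{3}\right) \frac{6}{823} \left(-3 + 172\right)^{2} - 46666 = \left(- \frac{1}{3}\right) \frac{6}{823} \cdot 169^{2} - 46666 = \left(- \frac{1}{3}\right) \frac{6}{823} \cdot 28561 - 46666 = - \frac{57122}{823} - 46666 = - \frac{38463240}{823}$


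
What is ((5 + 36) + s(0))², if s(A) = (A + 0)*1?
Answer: 1681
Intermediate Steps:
s(A) = A (s(A) = A*1 = A)
((5 + 36) + s(0))² = ((5 + 36) + 0)² = (41 + 0)² = 41² = 1681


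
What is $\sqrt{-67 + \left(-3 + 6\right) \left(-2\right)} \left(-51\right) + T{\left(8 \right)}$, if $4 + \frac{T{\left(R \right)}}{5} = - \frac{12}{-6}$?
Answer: $-10 - 51 i \sqrt{73} \approx -10.0 - 435.74 i$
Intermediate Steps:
$T{\left(R \right)} = -10$ ($T{\left(R \right)} = -20 + 5 \left(- \frac{12}{-6}\right) = -20 + 5 \left(\left(-12\right) \left(- \frac{1}{6}\right)\right) = -20 + 5 \cdot 2 = -20 + 10 = -10$)
$\sqrt{-67 + \left(-3 + 6\right) \left(-2\right)} \left(-51\right) + T{\left(8 \right)} = \sqrt{-67 + \left(-3 + 6\right) \left(-2\right)} \left(-51\right) - 10 = \sqrt{-67 + 3 \left(-2\right)} \left(-51\right) - 10 = \sqrt{-67 - 6} \left(-51\right) - 10 = \sqrt{-73} \left(-51\right) - 10 = i \sqrt{73} \left(-51\right) - 10 = - 51 i \sqrt{73} - 10 = -10 - 51 i \sqrt{73}$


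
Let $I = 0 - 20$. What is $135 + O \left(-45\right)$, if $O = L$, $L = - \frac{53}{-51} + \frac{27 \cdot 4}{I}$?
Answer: $\frac{5631}{17} \approx 331.24$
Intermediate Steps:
$I = -20$ ($I = 0 - 20 = -20$)
$L = - \frac{1112}{255}$ ($L = - \frac{53}{-51} + \frac{27 \cdot 4}{-20} = \left(-53\right) \left(- \frac{1}{51}\right) + 108 \left(- \frac{1}{20}\right) = \frac{53}{51} - \frac{27}{5} = - \frac{1112}{255} \approx -4.3608$)
$O = - \frac{1112}{255} \approx -4.3608$
$135 + O \left(-45\right) = 135 - - \frac{3336}{17} = 135 + \frac{3336}{17} = \frac{5631}{17}$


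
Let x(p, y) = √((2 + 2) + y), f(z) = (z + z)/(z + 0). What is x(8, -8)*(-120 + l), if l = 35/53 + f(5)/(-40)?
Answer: -126553*I/530 ≈ -238.78*I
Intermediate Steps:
f(z) = 2 (f(z) = (2*z)/z = 2)
l = 647/1060 (l = 35/53 + 2/(-40) = 35*(1/53) + 2*(-1/40) = 35/53 - 1/20 = 647/1060 ≈ 0.61038)
x(p, y) = √(4 + y)
x(8, -8)*(-120 + l) = √(4 - 8)*(-120 + 647/1060) = √(-4)*(-126553/1060) = (2*I)*(-126553/1060) = -126553*I/530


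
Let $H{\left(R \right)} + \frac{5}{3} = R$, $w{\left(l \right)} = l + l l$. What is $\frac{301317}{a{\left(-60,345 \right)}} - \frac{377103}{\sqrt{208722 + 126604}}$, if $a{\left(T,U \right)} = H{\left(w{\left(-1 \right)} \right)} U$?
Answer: $- \frac{301317}{575} - \frac{377103 \sqrt{335326}}{335326} \approx -1175.2$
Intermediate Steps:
$w{\left(l \right)} = l + l^{2}$
$H{\left(R \right)} = - \frac{5}{3} + R$
$a{\left(T,U \right)} = - \frac{5 U}{3}$ ($a{\left(T,U \right)} = \left(- \frac{5}{3} - \left(1 - 1\right)\right) U = \left(- \frac{5}{3} - 0\right) U = \left(- \frac{5}{3} + 0\right) U = - \frac{5 U}{3}$)
$\frac{301317}{a{\left(-60,345 \right)}} - \frac{377103}{\sqrt{208722 + 126604}} = \frac{301317}{\left(- \frac{5}{3}\right) 345} - \frac{377103}{\sqrt{208722 + 126604}} = \frac{301317}{-575} - \frac{377103}{\sqrt{335326}} = 301317 \left(- \frac{1}{575}\right) - 377103 \frac{\sqrt{335326}}{335326} = - \frac{301317}{575} - \frac{377103 \sqrt{335326}}{335326}$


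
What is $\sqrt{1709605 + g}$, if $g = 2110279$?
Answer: $2 \sqrt{954971} \approx 1954.5$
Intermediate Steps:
$\sqrt{1709605 + g} = \sqrt{1709605 + 2110279} = \sqrt{3819884} = 2 \sqrt{954971}$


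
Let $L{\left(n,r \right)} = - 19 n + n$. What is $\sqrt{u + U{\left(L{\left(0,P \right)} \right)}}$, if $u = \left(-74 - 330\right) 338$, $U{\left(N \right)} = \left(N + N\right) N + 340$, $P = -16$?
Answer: $2 i \sqrt{34053} \approx 369.07 i$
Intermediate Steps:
$L{\left(n,r \right)} = - 18 n$
$U{\left(N \right)} = 340 + 2 N^{2}$ ($U{\left(N \right)} = 2 N N + 340 = 2 N^{2} + 340 = 340 + 2 N^{2}$)
$u = -136552$ ($u = \left(-404\right) 338 = -136552$)
$\sqrt{u + U{\left(L{\left(0,P \right)} \right)}} = \sqrt{-136552 + \left(340 + 2 \left(\left(-18\right) 0\right)^{2}\right)} = \sqrt{-136552 + \left(340 + 2 \cdot 0^{2}\right)} = \sqrt{-136552 + \left(340 + 2 \cdot 0\right)} = \sqrt{-136552 + \left(340 + 0\right)} = \sqrt{-136552 + 340} = \sqrt{-136212} = 2 i \sqrt{34053}$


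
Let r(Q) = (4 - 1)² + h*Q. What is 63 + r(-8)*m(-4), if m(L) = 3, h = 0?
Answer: 90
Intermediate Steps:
r(Q) = 9 (r(Q) = (4 - 1)² + 0*Q = 3² + 0 = 9 + 0 = 9)
63 + r(-8)*m(-4) = 63 + 9*3 = 63 + 27 = 90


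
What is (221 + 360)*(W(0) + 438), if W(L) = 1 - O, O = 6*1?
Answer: 251573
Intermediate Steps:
O = 6
W(L) = -5 (W(L) = 1 - 1*6 = 1 - 6 = -5)
(221 + 360)*(W(0) + 438) = (221 + 360)*(-5 + 438) = 581*433 = 251573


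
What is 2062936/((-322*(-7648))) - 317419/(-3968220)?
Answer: 280246178087/305386274760 ≈ 0.91768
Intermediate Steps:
2062936/((-322*(-7648))) - 317419/(-3968220) = 2062936/2462656 - 317419*(-1/3968220) = 2062936*(1/2462656) + 317419/3968220 = 257867/307832 + 317419/3968220 = 280246178087/305386274760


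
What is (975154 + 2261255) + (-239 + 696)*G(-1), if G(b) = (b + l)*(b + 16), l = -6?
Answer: 3188424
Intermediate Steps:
G(b) = (-6 + b)*(16 + b) (G(b) = (b - 6)*(b + 16) = (-6 + b)*(16 + b))
(975154 + 2261255) + (-239 + 696)*G(-1) = (975154 + 2261255) + (-239 + 696)*(-96 + (-1)² + 10*(-1)) = 3236409 + 457*(-96 + 1 - 10) = 3236409 + 457*(-105) = 3236409 - 47985 = 3188424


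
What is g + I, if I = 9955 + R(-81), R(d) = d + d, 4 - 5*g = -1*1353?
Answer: 50322/5 ≈ 10064.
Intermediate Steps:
g = 1357/5 (g = 4/5 - (-1)*1353/5 = 4/5 - 1/5*(-1353) = 4/5 + 1353/5 = 1357/5 ≈ 271.40)
R(d) = 2*d
I = 9793 (I = 9955 + 2*(-81) = 9955 - 162 = 9793)
g + I = 1357/5 + 9793 = 50322/5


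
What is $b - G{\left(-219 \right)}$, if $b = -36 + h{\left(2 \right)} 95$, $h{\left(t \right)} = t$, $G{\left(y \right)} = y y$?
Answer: $-47807$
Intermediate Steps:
$G{\left(y \right)} = y^{2}$
$b = 154$ ($b = -36 + 2 \cdot 95 = -36 + 190 = 154$)
$b - G{\left(-219 \right)} = 154 - \left(-219\right)^{2} = 154 - 47961 = -47807$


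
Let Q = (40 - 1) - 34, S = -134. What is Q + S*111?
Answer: -14869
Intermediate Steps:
Q = 5 (Q = 39 - 34 = 5)
Q + S*111 = 5 - 134*111 = 5 - 14874 = -14869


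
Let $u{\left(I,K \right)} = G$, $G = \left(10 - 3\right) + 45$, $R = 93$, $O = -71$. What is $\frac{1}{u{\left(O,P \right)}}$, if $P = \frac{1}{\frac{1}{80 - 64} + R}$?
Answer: $\frac{1}{52} \approx 0.019231$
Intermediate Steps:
$P = \frac{16}{1489}$ ($P = \frac{1}{\frac{1}{80 - 64} + 93} = \frac{1}{\frac{1}{16} + 93} = \frac{1}{\frac{1489}{16}} = \frac{16}{1489} \approx 0.010745$)
$G = 52$ ($G = 7 + 45 = 52$)
$u{\left(I,K \right)} = 52$
$\frac{1}{u{\left(O,P \right)}} = \frac{1}{52}$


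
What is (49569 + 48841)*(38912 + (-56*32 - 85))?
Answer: 3644614350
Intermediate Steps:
(49569 + 48841)*(38912 + (-56*32 - 85)) = 98410*(38912 + (-1792 - 85)) = 98410*(38912 - 1877) = 98410*37035 = 3644614350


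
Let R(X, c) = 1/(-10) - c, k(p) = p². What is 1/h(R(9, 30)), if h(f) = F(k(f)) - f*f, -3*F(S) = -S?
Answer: -150/90601 ≈ -0.0016556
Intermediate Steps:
F(S) = S/3 (F(S) = -(-1)*S/3 = S/3)
R(X, c) = -⅒ - c
h(f) = -2*f²/3 (h(f) = f²/3 - f*f = f²/3 - f² = -2*f²/3)
1/h(R(9, 30)) = 1/(-2*(-⅒ - 1*30)²/3) = 1/(-2*(-⅒ - 30)²/3) = 1/(-2*(-301/10)²/3) = 1/(-⅔*90601/100) = 1/(-90601/150) = -150/90601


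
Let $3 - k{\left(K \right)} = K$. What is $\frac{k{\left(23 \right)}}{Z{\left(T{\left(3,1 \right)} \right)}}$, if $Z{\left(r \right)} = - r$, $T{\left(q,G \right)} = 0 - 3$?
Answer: $- \frac{20}{3} \approx -6.6667$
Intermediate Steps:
$T{\left(q,G \right)} = -3$
$k{\left(K \right)} = 3 - K$
$\frac{k{\left(23 \right)}}{Z{\left(T{\left(3,1 \right)} \right)}} = \frac{3 - 23}{\left(-1\right) \left(-3\right)} = \frac{3 - 23}{3} = \left(-20\right) \frac{1}{3} = - \frac{20}{3}$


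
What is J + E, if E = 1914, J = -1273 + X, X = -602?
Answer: 39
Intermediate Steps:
J = -1875 (J = -1273 - 602 = -1875)
J + E = -1875 + 1914 = 39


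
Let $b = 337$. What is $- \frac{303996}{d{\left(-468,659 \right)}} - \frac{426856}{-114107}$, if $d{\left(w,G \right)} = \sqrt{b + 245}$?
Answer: $\frac{426856}{114107} - \frac{50666 \sqrt{582}}{97} \approx -12597.0$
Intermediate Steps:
$d{\left(w,G \right)} = \sqrt{582}$ ($d{\left(w,G \right)} = \sqrt{337 + 245} = \sqrt{582}$)
$- \frac{303996}{d{\left(-468,659 \right)}} - \frac{426856}{-114107} = - \frac{303996}{\sqrt{582}} - \frac{426856}{-114107} = - 303996 \frac{\sqrt{582}}{582} - - \frac{426856}{114107} = - \frac{50666 \sqrt{582}}{97} + \frac{426856}{114107} = \frac{426856}{114107} - \frac{50666 \sqrt{582}}{97}$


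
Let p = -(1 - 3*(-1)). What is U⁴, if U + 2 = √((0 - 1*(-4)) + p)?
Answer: 16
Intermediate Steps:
p = -4 (p = -(1 + 3) = -1*4 = -4)
U = -2 (U = -2 + √((0 - 1*(-4)) - 4) = -2 + √((0 + 4) - 4) = -2 + √(4 - 4) = -2 + √0 = -2 + 0 = -2)
U⁴ = (-2)⁴ = 16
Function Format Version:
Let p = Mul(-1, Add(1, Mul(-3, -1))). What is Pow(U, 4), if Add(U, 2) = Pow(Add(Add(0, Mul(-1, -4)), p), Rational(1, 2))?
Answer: 16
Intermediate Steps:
p = -4 (p = Mul(-1, Add(1, 3)) = Mul(-1, 4) = -4)
U = -2 (U = Add(-2, Pow(Add(Add(0, Mul(-1, -4)), -4), Rational(1, 2))) = Add(-2, Pow(Add(Add(0, 4), -4), Rational(1, 2))) = Add(-2, Pow(Add(4, -4), Rational(1, 2))) = Add(-2, Pow(0, Rational(1, 2))) = Add(-2, 0) = -2)
Pow(U, 4) = Pow(-2, 4) = 16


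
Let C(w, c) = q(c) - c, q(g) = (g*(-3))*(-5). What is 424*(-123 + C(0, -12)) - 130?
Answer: -123514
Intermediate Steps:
q(g) = 15*g (q(g) = -3*g*(-5) = 15*g)
C(w, c) = 14*c (C(w, c) = 15*c - c = 14*c)
424*(-123 + C(0, -12)) - 130 = 424*(-123 + 14*(-12)) - 130 = 424*(-123 - 168) - 130 = 424*(-291) - 130 = -123384 - 130 = -123514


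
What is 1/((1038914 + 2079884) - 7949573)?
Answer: -1/4830775 ≈ -2.0701e-7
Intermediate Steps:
1/((1038914 + 2079884) - 7949573) = 1/(3118798 - 7949573) = 1/(-4830775) = -1/4830775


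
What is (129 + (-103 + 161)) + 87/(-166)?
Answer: 30955/166 ≈ 186.48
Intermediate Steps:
(129 + (-103 + 161)) + 87/(-166) = (129 + 58) + 87*(-1/166) = 187 - 87/166 = 30955/166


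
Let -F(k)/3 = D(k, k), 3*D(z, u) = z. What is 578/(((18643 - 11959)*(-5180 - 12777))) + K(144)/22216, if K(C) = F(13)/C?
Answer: -284116813/31997594964096 ≈ -8.8793e-6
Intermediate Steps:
D(z, u) = z/3
F(k) = -k
K(C) = -13/C (K(C) = (-1*13)/C = -13/C)
578/(((18643 - 11959)*(-5180 - 12777))) + K(144)/22216 = 578/(((18643 - 11959)*(-5180 - 12777))) - 13/144/22216 = 578/((6684*(-17957))) - 13*1/144*(1/22216) = 578/(-120024588) - 13/144*1/22216 = 578*(-1/120024588) - 13/3199104 = -289/60012294 - 13/3199104 = -284116813/31997594964096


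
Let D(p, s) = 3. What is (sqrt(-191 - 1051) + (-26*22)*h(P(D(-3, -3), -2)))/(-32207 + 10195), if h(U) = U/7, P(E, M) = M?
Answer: -286/38521 - 3*I*sqrt(138)/22012 ≈ -0.0074245 - 0.001601*I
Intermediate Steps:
h(U) = U/7 (h(U) = U*(1/7) = U/7)
(sqrt(-191 - 1051) + (-26*22)*h(P(D(-3, -3), -2)))/(-32207 + 10195) = (sqrt(-191 - 1051) + (-26*22)*((1/7)*(-2)))/(-32207 + 10195) = (sqrt(-1242) - 572*(-2/7))/(-22012) = (3*I*sqrt(138) + 1144/7)*(-1/22012) = (1144/7 + 3*I*sqrt(138))*(-1/22012) = -286/38521 - 3*I*sqrt(138)/22012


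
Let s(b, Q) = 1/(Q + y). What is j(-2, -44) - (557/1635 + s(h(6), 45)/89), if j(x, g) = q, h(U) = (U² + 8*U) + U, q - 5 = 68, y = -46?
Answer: 10574657/145515 ≈ 72.671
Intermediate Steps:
q = 73 (q = 5 + 68 = 73)
h(U) = U² + 9*U
s(b, Q) = 1/(-46 + Q) (s(b, Q) = 1/(Q - 46) = 1/(-46 + Q))
j(x, g) = 73
j(-2, -44) - (557/1635 + s(h(6), 45)/89) = 73 - (557/1635 + 1/((-46 + 45)*89)) = 73 - (557*(1/1635) + (1/89)/(-1)) = 73 - (557/1635 - 1*1/89) = 73 - (557/1635 - 1/89) = 73 - 1*47938/145515 = 73 - 47938/145515 = 10574657/145515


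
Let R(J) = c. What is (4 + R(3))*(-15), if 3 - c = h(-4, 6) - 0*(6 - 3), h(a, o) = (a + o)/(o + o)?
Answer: -205/2 ≈ -102.50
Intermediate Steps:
h(a, o) = (a + o)/(2*o) (h(a, o) = (a + o)/((2*o)) = (a + o)*(1/(2*o)) = (a + o)/(2*o))
c = 17/6 (c = 3 - ((1/2)*(-4 + 6)/6 - 0*(6 - 3)) = 3 - ((1/2)*(1/6)*2 - 0*3) = 3 - (1/6 - 1*0) = 3 - (1/6 + 0) = 3 - 1*1/6 = 3 - 1/6 = 17/6 ≈ 2.8333)
R(J) = 17/6
(4 + R(3))*(-15) = (4 + 17/6)*(-15) = (41/6)*(-15) = -205/2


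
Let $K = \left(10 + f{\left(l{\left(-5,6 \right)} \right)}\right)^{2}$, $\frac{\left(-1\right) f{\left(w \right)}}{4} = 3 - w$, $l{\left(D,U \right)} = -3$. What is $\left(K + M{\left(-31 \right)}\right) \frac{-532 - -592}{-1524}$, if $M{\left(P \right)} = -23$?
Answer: $- \frac{865}{127} \approx -6.811$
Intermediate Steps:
$f{\left(w \right)} = -12 + 4 w$ ($f{\left(w \right)} = - 4 \left(3 - w\right) = -12 + 4 w$)
$K = 196$ ($K = \left(10 + \left(-12 + 4 \left(-3\right)\right)\right)^{2} = \left(10 - 24\right)^{2} = \left(-14\right)^{2} = 196$)
$\left(K + M{\left(-31 \right)}\right) \frac{-532 - -592}{-1524} = \left(196 - 23\right) \frac{-532 - -592}{-1524} = 173 \left(-532 + 592\right) \left(- \frac{1}{1524}\right) = 173 \cdot 60 \left(- \frac{1}{1524}\right) = 173 \left(- \frac{5}{127}\right) = - \frac{865}{127}$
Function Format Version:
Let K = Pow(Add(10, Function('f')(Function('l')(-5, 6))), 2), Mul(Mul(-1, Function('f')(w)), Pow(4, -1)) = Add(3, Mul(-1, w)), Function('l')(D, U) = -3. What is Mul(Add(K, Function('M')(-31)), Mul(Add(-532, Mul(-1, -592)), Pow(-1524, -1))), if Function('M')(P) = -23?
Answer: Rational(-865, 127) ≈ -6.8110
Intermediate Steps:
Function('f')(w) = Add(-12, Mul(4, w)) (Function('f')(w) = Mul(-4, Add(3, Mul(-1, w))) = Add(-12, Mul(4, w)))
K = 196 (K = Pow(Add(10, Add(-12, Mul(4, -3))), 2) = Pow(Add(10, Add(-12, -12)), 2) = Pow(Add(10, -24), 2) = Pow(-14, 2) = 196)
Mul(Add(K, Function('M')(-31)), Mul(Add(-532, Mul(-1, -592)), Pow(-1524, -1))) = Mul(Add(196, -23), Mul(Add(-532, Mul(-1, -592)), Pow(-1524, -1))) = Mul(173, Mul(Add(-532, 592), Rational(-1, 1524))) = Mul(173, Mul(60, Rational(-1, 1524))) = Mul(173, Rational(-5, 127)) = Rational(-865, 127)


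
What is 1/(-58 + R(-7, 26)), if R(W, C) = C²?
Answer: 1/618 ≈ 0.0016181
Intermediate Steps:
1/(-58 + R(-7, 26)) = 1/(-58 + 26²) = 1/(-58 + 676) = 1/618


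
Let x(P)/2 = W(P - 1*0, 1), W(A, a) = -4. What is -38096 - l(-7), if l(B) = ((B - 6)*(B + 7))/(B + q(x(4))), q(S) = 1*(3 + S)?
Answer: -38096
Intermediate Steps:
x(P) = -8 (x(P) = 2*(-4) = -8)
q(S) = 3 + S
l(B) = (-6 + B)*(7 + B)/(-5 + B) (l(B) = ((B - 6)*(B + 7))/(B + (3 - 8)) = ((-6 + B)*(7 + B))/(B - 5) = ((-6 + B)*(7 + B))/(-5 + B) = (-6 + B)*(7 + B)/(-5 + B))
-38096 - l(-7) = -38096 - (-42 - 7 + (-7)²)/(-5 - 7) = -38096 - (-42 - 7 + 49)/(-12) = -38096 - (-1)*0/12 = -38096 - 1*0 = -38096 + 0 = -38096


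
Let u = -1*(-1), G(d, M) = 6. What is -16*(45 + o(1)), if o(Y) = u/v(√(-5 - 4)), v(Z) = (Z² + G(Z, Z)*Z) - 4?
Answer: -354752/493 + 288*I/493 ≈ -719.58 + 0.58418*I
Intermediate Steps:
u = 1
v(Z) = -4 + Z² + 6*Z (v(Z) = (Z² + 6*Z) - 4 = -4 + Z² + 6*Z)
o(Y) = (-13 - 18*I)/493 (o(Y) = 1/(-4 + (√(-5 - 4))² + 6*√(-5 - 4)) = 1/(-4 + (√(-9))² + 6*√(-9)) = 1/(-4 + (3*I)² + 6*(3*I)) = 1/(-4 - 9 + 18*I) = 1/(-13 + 18*I) = 1*((-13 - 18*I)/493) = (-13 - 18*I)/493)
-16*(45 + o(1)) = -16*(45 + (-13/493 - 18*I/493)) = -16*(22172/493 - 18*I/493) = -354752/493 + 288*I/493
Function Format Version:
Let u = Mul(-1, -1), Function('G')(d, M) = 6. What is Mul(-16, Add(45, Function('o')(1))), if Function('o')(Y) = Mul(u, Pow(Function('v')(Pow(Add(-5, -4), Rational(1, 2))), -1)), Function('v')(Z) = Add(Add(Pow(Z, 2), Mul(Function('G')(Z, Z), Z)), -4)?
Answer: Add(Rational(-354752, 493), Mul(Rational(288, 493), I)) ≈ Add(-719.58, Mul(0.58418, I))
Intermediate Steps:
u = 1
Function('v')(Z) = Add(-4, Pow(Z, 2), Mul(6, Z)) (Function('v')(Z) = Add(Add(Pow(Z, 2), Mul(6, Z)), -4) = Add(-4, Pow(Z, 2), Mul(6, Z)))
Function('o')(Y) = Mul(Rational(1, 493), Add(-13, Mul(-18, I))) (Function('o')(Y) = Mul(1, Pow(Add(-4, Pow(Pow(Add(-5, -4), Rational(1, 2)), 2), Mul(6, Pow(Add(-5, -4), Rational(1, 2)))), -1)) = Mul(1, Pow(Add(-4, Pow(Pow(-9, Rational(1, 2)), 2), Mul(6, Pow(-9, Rational(1, 2)))), -1)) = Mul(1, Pow(Add(-4, Pow(Mul(3, I), 2), Mul(6, Mul(3, I))), -1)) = Mul(1, Pow(Add(-4, -9, Mul(18, I)), -1)) = Mul(1, Pow(Add(-13, Mul(18, I)), -1)) = Mul(1, Mul(Rational(1, 493), Add(-13, Mul(-18, I)))) = Mul(Rational(1, 493), Add(-13, Mul(-18, I))))
Mul(-16, Add(45, Function('o')(1))) = Mul(-16, Add(45, Add(Rational(-13, 493), Mul(Rational(-18, 493), I)))) = Mul(-16, Add(Rational(22172, 493), Mul(Rational(-18, 493), I))) = Add(Rational(-354752, 493), Mul(Rational(288, 493), I))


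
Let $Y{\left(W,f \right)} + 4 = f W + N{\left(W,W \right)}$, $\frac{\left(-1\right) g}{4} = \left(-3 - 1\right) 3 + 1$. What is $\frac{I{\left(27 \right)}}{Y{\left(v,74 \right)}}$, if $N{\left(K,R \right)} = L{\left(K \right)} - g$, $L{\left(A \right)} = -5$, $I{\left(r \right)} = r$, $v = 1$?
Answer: $\frac{9}{7} \approx 1.2857$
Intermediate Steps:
$g = 44$ ($g = - 4 \left(\left(-3 - 1\right) 3 + 1\right) = - 4 \left(\left(-4\right) 3 + 1\right) = - 4 \left(-12 + 1\right) = \left(-4\right) \left(-11\right) = 44$)
$N{\left(K,R \right)} = -49$ ($N{\left(K,R \right)} = -5 - 44 = -49$)
$Y{\left(W,f \right)} = -53 + W f$ ($Y{\left(W,f \right)} = -4 + \left(f W - 49\right) = -4 + \left(W f - 49\right) = -4 + \left(-49 + W f\right) = -53 + W f$)
$\frac{I{\left(27 \right)}}{Y{\left(v,74 \right)}} = \frac{27}{-53 + 1 \cdot 74} = \frac{27}{-53 + 74} = \frac{27}{21} = 27 \cdot \frac{1}{21} = \frac{9}{7}$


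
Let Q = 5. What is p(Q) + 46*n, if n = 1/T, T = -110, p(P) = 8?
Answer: 417/55 ≈ 7.5818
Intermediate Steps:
n = -1/110 (n = 1/(-110) = -1/110 ≈ -0.0090909)
p(Q) + 46*n = 8 + 46*(-1/110) = 8 - 23/55 = 417/55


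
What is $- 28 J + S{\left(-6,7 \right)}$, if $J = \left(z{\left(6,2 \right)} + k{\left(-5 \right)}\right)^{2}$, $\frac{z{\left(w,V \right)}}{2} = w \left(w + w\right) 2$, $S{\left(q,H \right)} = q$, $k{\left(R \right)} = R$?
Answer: $-2242498$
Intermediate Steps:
$z{\left(w,V \right)} = 8 w^{2}$ ($z{\left(w,V \right)} = 2 w \left(w + w\right) 2 = 2 w 2 w 2 = 2 \cdot 2 w^{2} \cdot 2 = 2 \cdot 4 w^{2} = 8 w^{2}$)
$J = 80089$ ($J = \left(8 \cdot 6^{2} - 5\right)^{2} = \left(8 \cdot 36 - 5\right)^{2} = \left(288 - 5\right)^{2} = 283^{2} = 80089$)
$- 28 J + S{\left(-6,7 \right)} = \left(-28\right) 80089 - 6 = -2242492 - 6 = -2242498$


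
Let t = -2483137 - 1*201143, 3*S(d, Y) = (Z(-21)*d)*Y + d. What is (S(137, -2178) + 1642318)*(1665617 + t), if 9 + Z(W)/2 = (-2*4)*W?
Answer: 91638574078591/3 ≈ 3.0546e+13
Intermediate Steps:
Z(W) = -18 - 16*W (Z(W) = -18 + 2*((-2*4)*W) = -18 + 2*(-8*W) = -18 - 16*W)
S(d, Y) = d/3 + 106*Y*d (S(d, Y) = (((-18 - 16*(-21))*d)*Y + d)/3 = (((-18 + 336)*d)*Y + d)/3 = ((318*d)*Y + d)/3 = (318*Y*d + d)/3 = (d + 318*Y*d)/3 = d/3 + 106*Y*d)
t = -2684280 (t = -2483137 - 201143 = -2684280)
(S(137, -2178) + 1642318)*(1665617 + t) = ((1/3)*137*(1 + 318*(-2178)) + 1642318)*(1665617 - 2684280) = ((1/3)*137*(1 - 692604) + 1642318)*(-1018663) = ((1/3)*137*(-692603) + 1642318)*(-1018663) = (-94886611/3 + 1642318)*(-1018663) = -89959657/3*(-1018663) = 91638574078591/3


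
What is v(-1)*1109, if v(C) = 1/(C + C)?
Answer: -1109/2 ≈ -554.50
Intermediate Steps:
v(C) = 1/(2*C)
v(-1)*1109 = ((½)/(-1))*1109 = ((½)*(-1))*1109 = -½*1109 = -1109/2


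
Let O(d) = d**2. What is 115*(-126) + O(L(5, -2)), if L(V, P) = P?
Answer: -14486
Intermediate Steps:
115*(-126) + O(L(5, -2)) = 115*(-126) + (-2)**2 = -14490 + 4 = -14486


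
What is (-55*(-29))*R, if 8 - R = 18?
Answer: -15950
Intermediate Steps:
R = -10 (R = 8 - 1*18 = 8 - 18 = -10)
(-55*(-29))*R = -55*(-29)*(-10) = 1595*(-10) = -15950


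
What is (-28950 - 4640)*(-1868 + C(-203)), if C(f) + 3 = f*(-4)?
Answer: 35571810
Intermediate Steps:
C(f) = -3 - 4*f (C(f) = -3 + f*(-4) = -3 - 4*f)
(-28950 - 4640)*(-1868 + C(-203)) = (-28950 - 4640)*(-1868 + (-3 - 4*(-203))) = -33590*(-1868 + (-3 + 812)) = -33590*(-1868 + 809) = -33590*(-1059) = 35571810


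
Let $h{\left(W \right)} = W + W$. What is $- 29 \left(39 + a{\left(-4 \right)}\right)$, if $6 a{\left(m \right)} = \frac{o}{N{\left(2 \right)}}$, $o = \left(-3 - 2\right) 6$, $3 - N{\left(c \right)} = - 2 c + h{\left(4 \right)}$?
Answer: $-1276$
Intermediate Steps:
$h{\left(W \right)} = 2 W$
$N{\left(c \right)} = -5 + 2 c$ ($N{\left(c \right)} = 3 - \left(- 2 c + 2 \cdot 4\right) = 3 - \left(- 2 c + 8\right) = 3 - \left(8 - 2 c\right) = 3 + \left(-8 + 2 c\right) = -5 + 2 c$)
$o = -30$ ($o = \left(-5\right) 6 = -30$)
$a{\left(m \right)} = 5$ ($a{\left(m \right)} = \frac{\left(-30\right) \frac{1}{-5 + 2 \cdot 2}}{6} = \frac{\left(-30\right) \frac{1}{-5 + 4}}{6} = \frac{\left(-30\right) \frac{1}{-1}}{6} = \frac{\left(-30\right) \left(-1\right)}{6} = \frac{1}{6} \cdot 30 = 5$)
$- 29 \left(39 + a{\left(-4 \right)}\right) = - 29 \left(39 + 5\right) = \left(-29\right) 44 = -1276$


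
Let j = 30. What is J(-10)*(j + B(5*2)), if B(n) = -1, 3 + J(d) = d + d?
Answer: -667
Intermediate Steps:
J(d) = -3 + 2*d (J(d) = -3 + (d + d) = -3 + 2*d)
J(-10)*(j + B(5*2)) = (-3 + 2*(-10))*(30 - 1) = (-3 - 20)*29 = -23*29 = -667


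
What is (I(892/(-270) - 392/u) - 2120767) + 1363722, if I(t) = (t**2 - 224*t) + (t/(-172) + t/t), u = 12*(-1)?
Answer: -597755387237/783675 ≈ -7.6276e+5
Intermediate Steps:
u = -12
I(t) = 1 + t**2 - 38529*t/172 (I(t) = (t**2 - 224*t) + (t*(-1/172) + 1) = (t**2 - 224*t) + (-t/172 + 1) = (t**2 - 224*t) + (1 - t/172) = 1 + t**2 - 38529*t/172)
(I(892/(-270) - 392/u) - 2120767) + 1363722 = ((1 + (892/(-270) - 392/(-12))**2 - 38529*(892/(-270) - 392/(-12))/172) - 2120767) + 1363722 = ((1 + (892*(-1/270) - 392*(-1/12))**2 - 38529*(892*(-1/270) - 392*(-1/12))/172) - 2120767) + 1363722 = ((1 + (-446/135 + 98/3)**2 - 38529*(-446/135 + 98/3)/172) - 2120767) + 1363722 = ((1 + (3964/135)**2 - 38529/172*3964/135) - 2120767) + 1363722 = ((1 + 15713296/18225 - 1414157/215) - 2120767) + 1363722 = (-4478146862/783675 - 2120767) + 1363722 = -1666470225587/783675 + 1363722 = -597755387237/783675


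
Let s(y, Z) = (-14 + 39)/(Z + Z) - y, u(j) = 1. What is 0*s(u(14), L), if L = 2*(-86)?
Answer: 0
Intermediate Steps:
L = -172
s(y, Z) = -y + 25/(2*Z) (s(y, Z) = 25/((2*Z)) - y = 25*(1/(2*Z)) - y = 25/(2*Z) - y = -y + 25/(2*Z))
0*s(u(14), L) = 0*(-1*1 + (25/2)/(-172)) = 0*(-1 + (25/2)*(-1/172)) = 0*(-1 - 25/344) = 0*(-369/344) = 0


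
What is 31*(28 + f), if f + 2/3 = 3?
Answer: 2821/3 ≈ 940.33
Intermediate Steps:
f = 7/3 (f = -⅔ + 3 = 7/3 ≈ 2.3333)
31*(28 + f) = 31*(28 + 7/3) = 31*(91/3) = 2821/3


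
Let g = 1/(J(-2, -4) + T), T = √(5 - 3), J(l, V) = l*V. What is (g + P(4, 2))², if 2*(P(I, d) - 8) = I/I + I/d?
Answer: 356411/3844 - 597*√2/1922 ≈ 92.280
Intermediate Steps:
J(l, V) = V*l
T = √2 ≈ 1.4142
P(I, d) = 17/2 + I/(2*d) (P(I, d) = 8 + (I/I + I/d)/2 = 8 + (1 + I/d)/2 = 8 + (½ + I/(2*d)) = 17/2 + I/(2*d))
g = 1/(8 + √2) (g = 1/(-4*(-2) + √2) = 1/(8 + √2) ≈ 0.10622)
(g + P(4, 2))² = ((4/31 - √2/62) + (½)*(4 + 17*2)/2)² = ((4/31 - √2/62) + (½)*(½)*(4 + 34))² = ((4/31 - √2/62) + (½)*(½)*38)² = ((4/31 - √2/62) + 19/2)² = (597/62 - √2/62)²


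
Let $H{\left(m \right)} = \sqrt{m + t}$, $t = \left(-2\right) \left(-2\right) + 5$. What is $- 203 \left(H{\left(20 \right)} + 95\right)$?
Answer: $-19285 - 203 \sqrt{29} \approx -20378.0$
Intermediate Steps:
$t = 9$ ($t = 4 + 5 = 9$)
$H{\left(m \right)} = \sqrt{9 + m}$ ($H{\left(m \right)} = \sqrt{m + 9} = \sqrt{9 + m}$)
$- 203 \left(H{\left(20 \right)} + 95\right) = - 203 \left(\sqrt{9 + 20} + 95\right) = - 203 \left(\sqrt{29} + 95\right) = - 203 \left(95 + \sqrt{29}\right) = -19285 - 203 \sqrt{29}$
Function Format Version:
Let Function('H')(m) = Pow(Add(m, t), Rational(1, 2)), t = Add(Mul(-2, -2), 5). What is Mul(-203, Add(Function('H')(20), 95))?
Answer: Add(-19285, Mul(-203, Pow(29, Rational(1, 2)))) ≈ -20378.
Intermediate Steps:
t = 9 (t = Add(4, 5) = 9)
Function('H')(m) = Pow(Add(9, m), Rational(1, 2)) (Function('H')(m) = Pow(Add(m, 9), Rational(1, 2)) = Pow(Add(9, m), Rational(1, 2)))
Mul(-203, Add(Function('H')(20), 95)) = Mul(-203, Add(Pow(Add(9, 20), Rational(1, 2)), 95)) = Mul(-203, Add(Pow(29, Rational(1, 2)), 95)) = Mul(-203, Add(95, Pow(29, Rational(1, 2)))) = Add(-19285, Mul(-203, Pow(29, Rational(1, 2))))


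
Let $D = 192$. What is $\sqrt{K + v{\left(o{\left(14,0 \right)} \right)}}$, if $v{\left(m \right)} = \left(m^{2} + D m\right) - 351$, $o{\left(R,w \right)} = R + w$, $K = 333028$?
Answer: $\sqrt{335561} \approx 579.28$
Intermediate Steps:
$v{\left(m \right)} = -351 + m^{2} + 192 m$ ($v{\left(m \right)} = \left(m^{2} + 192 m\right) - 351 = -351 + m^{2} + 192 m$)
$\sqrt{K + v{\left(o{\left(14,0 \right)} \right)}} = \sqrt{333028 + \left(-351 + \left(14 + 0\right)^{2} + 192 \left(14 + 0\right)\right)} = \sqrt{333028 + \left(-351 + 14^{2} + 192 \cdot 14\right)} = \sqrt{333028 + \left(-351 + 196 + 2688\right)} = \sqrt{333028 + 2533} = \sqrt{335561}$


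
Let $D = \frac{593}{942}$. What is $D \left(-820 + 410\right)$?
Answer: $- \frac{121565}{471} \approx -258.1$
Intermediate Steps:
$D = \frac{593}{942}$ ($D = 593 \cdot \frac{1}{942} = \frac{593}{942} \approx 0.62951$)
$D \left(-820 + 410\right) = \frac{593 \left(-820 + 410\right)}{942} = \frac{593}{942} \left(-410\right) = - \frac{121565}{471}$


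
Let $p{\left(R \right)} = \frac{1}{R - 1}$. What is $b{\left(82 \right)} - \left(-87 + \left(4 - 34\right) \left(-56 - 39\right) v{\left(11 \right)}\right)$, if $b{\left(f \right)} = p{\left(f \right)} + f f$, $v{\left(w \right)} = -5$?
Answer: $\frac{1705942}{81} \approx 21061.0$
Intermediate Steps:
$p{\left(R \right)} = \frac{1}{-1 + R}$
$b{\left(f \right)} = f^{2} + \frac{1}{-1 + f}$ ($b{\left(f \right)} = \frac{1}{-1 + f} + f f = \frac{1}{-1 + f} + f^{2} = f^{2} + \frac{1}{-1 + f}$)
$b{\left(82 \right)} - \left(-87 + \left(4 - 34\right) \left(-56 - 39\right) v{\left(11 \right)}\right) = \frac{1 + 82^{2} \left(-1 + 82\right)}{-1 + 82} - \left(-87 + \left(4 - 34\right) \left(-56 - 39\right) \left(-5\right)\right) = \frac{1 + 6724 \cdot 81}{81} - \left(-87 + \left(-30\right) \left(-95\right) \left(-5\right)\right) = \frac{1 + 544644}{81} - \left(-87 + 2850 \left(-5\right)\right) = \frac{1}{81} \cdot 544645 - \left(-87 - 14250\right) = \frac{544645}{81} - -14337 = \frac{544645}{81} + 14337 = \frac{1705942}{81}$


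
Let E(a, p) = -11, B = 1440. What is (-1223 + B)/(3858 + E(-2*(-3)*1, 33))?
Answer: 217/3847 ≈ 0.056408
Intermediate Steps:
(-1223 + B)/(3858 + E(-2*(-3)*1, 33)) = (-1223 + 1440)/(3858 - 11) = 217/3847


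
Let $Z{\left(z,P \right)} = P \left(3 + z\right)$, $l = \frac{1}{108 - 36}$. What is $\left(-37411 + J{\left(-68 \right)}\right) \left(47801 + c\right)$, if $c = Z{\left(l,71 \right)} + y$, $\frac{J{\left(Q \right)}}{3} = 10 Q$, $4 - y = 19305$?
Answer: $- \frac{81561273557}{72} \approx -1.1328 \cdot 10^{9}$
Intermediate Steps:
$y = -19301$ ($y = 4 - 19305 = -19301$)
$l = \frac{1}{72} \approx 0.013889$
$J{\left(Q \right)} = 30 Q$ ($J{\left(Q \right)} = 3 \cdot 10 Q = 30 Q$)
$c = - \frac{1374265}{72}$ ($c = 71 \left(3 + \frac{1}{72}\right) - 19301 = 71 \cdot \frac{217}{72} - 19301 = \frac{15407}{72} - 19301 = - \frac{1374265}{72} \approx -19087.0$)
$\left(-37411 + J{\left(-68 \right)}\right) \left(47801 + c\right) = \left(-37411 + 30 \left(-68\right)\right) \left(47801 - \frac{1374265}{72}\right) = \left(-37411 - 2040\right) \frac{2067407}{72} = \left(-39451\right) \frac{2067407}{72} = - \frac{81561273557}{72}$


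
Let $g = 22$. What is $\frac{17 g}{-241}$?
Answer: $- \frac{374}{241} \approx -1.5519$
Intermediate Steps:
$\frac{17 g}{-241} = \frac{17 \cdot 22}{-241} = 374 \left(- \frac{1}{241}\right) = - \frac{374}{241}$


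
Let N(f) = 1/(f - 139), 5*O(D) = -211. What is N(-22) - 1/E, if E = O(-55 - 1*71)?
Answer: 594/33971 ≈ 0.017485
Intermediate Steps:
O(D) = -211/5 (O(D) = (⅕)*(-211) = -211/5)
N(f) = 1/(-139 + f)
E = -211/5 ≈ -42.200
N(-22) - 1/E = 1/(-139 - 22) - 1/(-211/5) = 1/(-161) - 1*(-5/211) = -1/161 + 5/211 = 594/33971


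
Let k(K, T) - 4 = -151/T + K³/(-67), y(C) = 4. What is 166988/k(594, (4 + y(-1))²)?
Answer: -716044544/13413406341 ≈ -0.053383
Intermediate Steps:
k(K, T) = 4 - 151/T - K³/67 (k(K, T) = 4 + (-151/T + K³/(-67)) = 4 + (-151/T + K³*(-1/67)) = 4 + (-151/T - K³/67) = 4 - 151/T - K³/67)
166988/k(594, (4 + y(-1))²) = 166988/(4 - 151/(4 + 4)² - 1/67*594³) = 166988/(4 - 151/(8²) - 1/67*209584584) = 166988/(4 - 151/64 - 209584584/67) = 166988/(-13413406341/4288) = 166988*(-4288/13413406341) = -716044544/13413406341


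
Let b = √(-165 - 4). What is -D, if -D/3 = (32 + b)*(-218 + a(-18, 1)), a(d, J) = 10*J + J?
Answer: -19872 - 8073*I ≈ -19872.0 - 8073.0*I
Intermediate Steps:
a(d, J) = 11*J
b = 13*I (b = √(-169) = 13*I ≈ 13.0*I)
D = 19872 + 8073*I (D = -3*(32 + 13*I)*(-218 + 11*1) = -3*(32 + 13*I)*(-218 + 11) = -3*(32 + 13*I)*(-207) = -3*(-6624 - 2691*I) = 19872 + 8073*I ≈ 19872.0 + 8073.0*I)
-D = -(19872 + 8073*I) = -19872 - 8073*I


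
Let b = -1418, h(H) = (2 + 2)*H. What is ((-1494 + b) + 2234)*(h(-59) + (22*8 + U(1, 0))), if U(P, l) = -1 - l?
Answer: 41358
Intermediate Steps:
h(H) = 4*H
((-1494 + b) + 2234)*(h(-59) + (22*8 + U(1, 0))) = ((-1494 - 1418) + 2234)*(4*(-59) + (22*8 + (-1 - 1*0))) = (-2912 + 2234)*(-236 + (176 + (-1 + 0))) = -678*(-236 + (176 - 1)) = -678*(-236 + 175) = -678*(-61) = 41358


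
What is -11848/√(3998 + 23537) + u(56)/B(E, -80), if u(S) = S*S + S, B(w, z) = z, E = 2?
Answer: -399/10 - 11848*√27535/27535 ≈ -111.30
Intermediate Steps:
u(S) = S + S² (u(S) = S² + S = S + S²)
-11848/√(3998 + 23537) + u(56)/B(E, -80) = -11848/√(3998 + 23537) + (56*(1 + 56))/(-80) = -11848*√27535/27535 + (56*57)*(-1/80) = -11848*√27535/27535 + 3192*(-1/80) = -11848*√27535/27535 - 399/10 = -399/10 - 11848*√27535/27535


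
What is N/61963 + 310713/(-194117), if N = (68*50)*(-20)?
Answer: -2950242329/1093461061 ≈ -2.6981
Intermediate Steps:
N = -68000 (N = 3400*(-20) = -68000)
N/61963 + 310713/(-194117) = -68000/61963 + 310713/(-194117) = -68000*1/61963 + 310713*(-1/194117) = -68000/61963 - 310713/194117 = -2950242329/1093461061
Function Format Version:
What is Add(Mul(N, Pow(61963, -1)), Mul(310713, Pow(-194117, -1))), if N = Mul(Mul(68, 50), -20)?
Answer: Rational(-2950242329, 1093461061) ≈ -2.6981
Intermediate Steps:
N = -68000 (N = Mul(3400, -20) = -68000)
Add(Mul(N, Pow(61963, -1)), Mul(310713, Pow(-194117, -1))) = Add(Mul(-68000, Pow(61963, -1)), Mul(310713, Pow(-194117, -1))) = Add(Mul(-68000, Rational(1, 61963)), Mul(310713, Rational(-1, 194117))) = Add(Rational(-68000, 61963), Rational(-310713, 194117)) = Rational(-2950242329, 1093461061)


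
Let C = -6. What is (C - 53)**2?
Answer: 3481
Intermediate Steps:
(C - 53)**2 = (-6 - 53)**2 = (-59)**2 = 3481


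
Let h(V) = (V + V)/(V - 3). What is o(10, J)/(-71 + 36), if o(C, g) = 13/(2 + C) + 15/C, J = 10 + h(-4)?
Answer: -31/420 ≈ -0.073810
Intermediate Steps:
h(V) = 2*V/(-3 + V) (h(V) = (2*V)/(-3 + V) = 2*V/(-3 + V))
J = 78/7 (J = 10 + 2*(-4)/(-3 - 4) = 10 + 2*(-4)/(-7) = 10 + 2*(-4)*(-⅐) = 10 + 8/7 = 78/7 ≈ 11.143)
o(10, J)/(-71 + 36) = (2*(15 + 14*10)/(10*(2 + 10)))/(-71 + 36) = (2*(⅒)*(15 + 140)/12)/(-35) = -2*155/(35*10*12) = -1/35*31/12 = -31/420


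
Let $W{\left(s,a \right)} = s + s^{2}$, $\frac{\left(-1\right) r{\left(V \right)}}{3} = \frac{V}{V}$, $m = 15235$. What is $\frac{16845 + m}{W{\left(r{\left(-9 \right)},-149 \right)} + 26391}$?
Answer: $\frac{32080}{26397} \approx 1.2153$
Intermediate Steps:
$r{\left(V \right)} = -3$ ($r{\left(V \right)} = - 3 \frac{V}{V} = \left(-3\right) 1 = -3$)
$\frac{16845 + m}{W{\left(r{\left(-9 \right)},-149 \right)} + 26391} = \frac{16845 + 15235}{- 3 \left(1 - 3\right) + 26391} = \frac{32080}{\left(-3\right) \left(-2\right) + 26391} = \frac{32080}{6 + 26391} = \frac{32080}{26397}$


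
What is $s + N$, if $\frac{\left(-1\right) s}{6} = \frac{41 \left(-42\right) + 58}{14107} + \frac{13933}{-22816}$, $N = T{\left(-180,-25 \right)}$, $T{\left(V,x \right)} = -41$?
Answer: $- \frac{5894682931}{160932656} \approx -36.628$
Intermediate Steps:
$N = -41$
$s = \frac{703555965}{160932656}$ ($s = - 6 \left(\frac{41 \left(-42\right) + 58}{14107} + \frac{13933}{-22816}\right) = - 6 \left(\left(-1722 + 58\right) \frac{1}{14107} + 13933 \left(- \frac{1}{22816}\right)\right) = - 6 \left(\left(-1664\right) \frac{1}{14107} - \frac{13933}{22816}\right) = - 6 \left(- \frac{1664}{14107} - \frac{13933}{22816}\right) = \left(-6\right) \left(- \frac{234518655}{321865312}\right) = \frac{703555965}{160932656} \approx 4.3717$)
$s + N = \frac{703555965}{160932656} - 41 = - \frac{5894682931}{160932656}$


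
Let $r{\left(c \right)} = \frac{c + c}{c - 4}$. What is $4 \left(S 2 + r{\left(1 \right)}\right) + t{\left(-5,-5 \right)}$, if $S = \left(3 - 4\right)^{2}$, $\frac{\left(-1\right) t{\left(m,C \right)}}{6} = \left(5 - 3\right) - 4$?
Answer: $\frac{52}{3} \approx 17.333$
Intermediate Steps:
$t{\left(m,C \right)} = 12$ ($t{\left(m,C \right)} = - 6 \left(\left(5 - 3\right) - 4\right) = - 6 \left(2 - 4\right) = \left(-6\right) \left(-2\right) = 12$)
$r{\left(c \right)} = \frac{2 c}{-4 + c}$
$S = 1$ ($S = \left(-1\right)^{2} = 1$)
$4 \left(S 2 + r{\left(1 \right)}\right) + t{\left(-5,-5 \right)} = 4 \left(1 \cdot 2 + 2 \cdot 1 \frac{1}{-4 + 1}\right) + 12 = 4 \left(2 + 2 \cdot 1 \frac{1}{-3}\right) + 12 = 4 \left(2 + 2 \cdot 1 \left(- \frac{1}{3}\right)\right) + 12 = 4 \left(2 - \frac{2}{3}\right) + 12 = 4 \cdot \frac{4}{3} + 12 = \frac{16}{3} + 12 = \frac{52}{3}$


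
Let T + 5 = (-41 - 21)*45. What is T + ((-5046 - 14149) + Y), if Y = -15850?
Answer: -37840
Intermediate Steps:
T = -2795 (T = -5 + (-41 - 21)*45 = -5 - 62*45 = -5 - 2790 = -2795)
T + ((-5046 - 14149) + Y) = -2795 + ((-5046 - 14149) - 15850) = -2795 + (-19195 - 15850) = -2795 - 35045 = -37840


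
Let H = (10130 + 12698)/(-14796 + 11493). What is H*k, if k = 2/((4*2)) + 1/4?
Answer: -11414/3303 ≈ -3.4556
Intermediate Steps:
H = -22828/3303 (H = 22828/(-3303) = 22828*(-1/3303) = -22828/3303 ≈ -6.9113)
k = ½ (k = 2/8 + 1*(¼) = 2*(⅛) + ¼ = ¼ + ¼ = ½ ≈ 0.50000)
H*k = -22828/3303*½ = -11414/3303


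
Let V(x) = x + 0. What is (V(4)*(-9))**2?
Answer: 1296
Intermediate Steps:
V(x) = x
(V(4)*(-9))**2 = (4*(-9))**2 = (-36)**2 = 1296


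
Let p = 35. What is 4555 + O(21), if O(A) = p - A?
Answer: 4569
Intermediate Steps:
O(A) = 35 - A
4555 + O(21) = 4555 + (35 - 1*21) = 4555 + (35 - 21) = 4555 + 14 = 4569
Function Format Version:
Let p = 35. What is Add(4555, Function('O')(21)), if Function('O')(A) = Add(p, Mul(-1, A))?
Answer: 4569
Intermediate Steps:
Function('O')(A) = Add(35, Mul(-1, A))
Add(4555, Function('O')(21)) = Add(4555, Add(35, Mul(-1, 21))) = Add(4555, Add(35, -21)) = Add(4555, 14) = 4569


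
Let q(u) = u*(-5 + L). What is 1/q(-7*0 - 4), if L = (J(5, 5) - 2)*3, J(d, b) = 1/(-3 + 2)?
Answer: 1/56 ≈ 0.017857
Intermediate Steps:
J(d, b) = -1 (J(d, b) = 1/(-1) = -1)
L = -9 (L = (-1 - 2)*3 = -3*3 = -9)
q(u) = -14*u (q(u) = u*(-5 - 9) = u*(-14) = -14*u)
1/q(-7*0 - 4) = 1/(-14*(-7*0 - 4)) = 1/(-14*(0 - 4)) = 1/(-14*(-4)) = 1/56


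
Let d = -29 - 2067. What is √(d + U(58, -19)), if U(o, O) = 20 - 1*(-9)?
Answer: I*√2067 ≈ 45.464*I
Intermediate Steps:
d = -2096
U(o, O) = 29 (U(o, O) = 20 + 9 = 29)
√(d + U(58, -19)) = √(-2096 + 29) = √(-2067) = I*√2067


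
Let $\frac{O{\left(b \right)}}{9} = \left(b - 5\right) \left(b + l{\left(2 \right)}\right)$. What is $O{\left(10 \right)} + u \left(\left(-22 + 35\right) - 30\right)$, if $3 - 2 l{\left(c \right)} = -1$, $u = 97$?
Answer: $-1109$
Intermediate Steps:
$l{\left(c \right)} = 2$ ($l{\left(c \right)} = \frac{3}{2} - - \frac{1}{2} = \frac{3}{2} + \frac{1}{2} = 2$)
$O{\left(b \right)} = 9 \left(-5 + b\right) \left(2 + b\right)$ ($O{\left(b \right)} = 9 \left(b - 5\right) \left(b + 2\right) = 9 \left(-5 + b\right) \left(2 + b\right)$)
$O{\left(10 \right)} + u \left(\left(-22 + 35\right) - 30\right) = \left(-90 - 270 + 9 \cdot 10^{2}\right) + 97 \left(\left(-22 + 35\right) - 30\right) = \left(-90 - 270 + 9 \cdot 100\right) + 97 \left(13 - 30\right) = \left(-90 - 270 + 900\right) + 97 \left(-17\right) = 540 - 1649 = -1109$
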